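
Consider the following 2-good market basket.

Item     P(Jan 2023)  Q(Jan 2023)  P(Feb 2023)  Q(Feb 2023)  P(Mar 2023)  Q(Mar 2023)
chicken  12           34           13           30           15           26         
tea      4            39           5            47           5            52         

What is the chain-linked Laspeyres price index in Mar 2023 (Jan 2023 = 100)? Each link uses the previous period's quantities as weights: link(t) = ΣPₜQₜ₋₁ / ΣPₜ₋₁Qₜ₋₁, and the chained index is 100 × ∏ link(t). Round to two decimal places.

123.79

Link Jan 2023→Feb 2023:
ΣP(Feb 2023)Q(Jan 2023) = 13×34 + 5×39 = 442 + 195 = 637
ΣP(Jan 2023)Q(Jan 2023) = 12×34 + 4×39 = 408 + 156 = 564
link = 637/564 = 1.129433
Link Feb 2023→Mar 2023:
ΣP(Mar 2023)Q(Feb 2023) = 15×30 + 5×47 = 450 + 235 = 685
ΣP(Feb 2023)Q(Feb 2023) = 13×30 + 5×47 = 390 + 235 = 625
link = 685/625 = 1.096000
Chained index = 100 × 1.129433 × 1.096000 = 123.7858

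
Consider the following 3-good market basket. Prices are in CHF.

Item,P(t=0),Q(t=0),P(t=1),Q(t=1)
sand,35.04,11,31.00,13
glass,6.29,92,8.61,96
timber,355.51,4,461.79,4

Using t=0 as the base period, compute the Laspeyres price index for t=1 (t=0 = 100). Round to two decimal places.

Laspeyres price index uses base-period quantities as weights.
ΣP(t=1)·Q(t=0) = 31.00×11 + 8.61×92 + 461.79×4 = 341 + 792.12 + 1847.16 = 2980.28
ΣP(t=0)·Q(t=0) = 35.04×11 + 6.29×92 + 355.51×4 = 385.44 + 578.68 + 1422.04 = 2386.16
Index = 2980.28 / 2386.16 × 100 = 124.8986

124.90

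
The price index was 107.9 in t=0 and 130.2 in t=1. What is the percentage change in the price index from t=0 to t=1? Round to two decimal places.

Change = (130.2 − 107.9) / 107.9 × 100
       = 22.3 / 107.9 × 100 = 20.6673%

20.67%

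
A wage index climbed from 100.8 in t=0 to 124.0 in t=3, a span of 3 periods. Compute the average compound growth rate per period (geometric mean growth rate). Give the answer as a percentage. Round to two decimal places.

7.15%

Growth factor = (124.0/100.8)^(1/3) = (1.230159)^(1/3) = 1.071487
Growth rate = 1.071487 − 1 = 0.071487 = 7.1487%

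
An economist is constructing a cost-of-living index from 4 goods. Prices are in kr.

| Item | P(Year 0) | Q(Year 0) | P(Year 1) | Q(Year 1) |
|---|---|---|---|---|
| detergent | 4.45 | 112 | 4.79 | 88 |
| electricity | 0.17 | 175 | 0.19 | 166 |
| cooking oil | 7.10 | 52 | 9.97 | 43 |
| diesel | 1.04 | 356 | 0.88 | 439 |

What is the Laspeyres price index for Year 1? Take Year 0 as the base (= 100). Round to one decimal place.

110.6

Laspeyres price index uses base-period quantities as weights.
ΣP(Year 1)·Q(Year 0) = 4.79×112 + 0.19×175 + 9.97×52 + 0.88×356 = 536.48 + 33.25 + 518.44 + 313.28 = 1401.45
ΣP(Year 0)·Q(Year 0) = 4.45×112 + 0.17×175 + 7.10×52 + 1.04×356 = 498.4 + 29.75 + 369.2 + 370.24 = 1267.59
Index = 1401.45 / 1267.59 × 100 = 110.5602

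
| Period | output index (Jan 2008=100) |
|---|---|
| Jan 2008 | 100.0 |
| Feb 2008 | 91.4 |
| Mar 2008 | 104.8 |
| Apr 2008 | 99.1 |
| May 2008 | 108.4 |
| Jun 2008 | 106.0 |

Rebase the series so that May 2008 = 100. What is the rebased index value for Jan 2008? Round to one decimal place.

Rebased(Jan 2008) = 100.0 / 108.4 × 100 = 92.2509

92.3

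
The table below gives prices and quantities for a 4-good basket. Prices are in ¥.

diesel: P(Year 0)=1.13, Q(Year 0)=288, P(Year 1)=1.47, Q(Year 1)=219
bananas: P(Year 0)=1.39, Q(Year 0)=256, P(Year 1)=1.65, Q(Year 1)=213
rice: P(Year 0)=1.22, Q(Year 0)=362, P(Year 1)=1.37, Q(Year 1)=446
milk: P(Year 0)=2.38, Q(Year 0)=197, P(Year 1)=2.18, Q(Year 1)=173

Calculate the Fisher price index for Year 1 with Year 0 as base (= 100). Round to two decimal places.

111.04

Laspeyres component (base-period weights):
ΣP(Year 1)Q(Year 0) = 1.47×288 + 1.65×256 + 1.37×362 + 2.18×197 = 423.36 + 422.4 + 495.94 + 429.46 = 1771.16
ΣP(Year 0)Q(Year 0) = 1.13×288 + 1.39×256 + 1.22×362 + 2.38×197 = 325.44 + 355.84 + 441.64 + 468.86 = 1591.78
L = 1771.16 / 1591.78 × 100 = 111.2691
Paasche component (current-period weights):
ΣP(Year 1)Q(Year 1) = 1.47×219 + 1.65×213 + 1.37×446 + 2.18×173 = 321.93 + 351.45 + 611.02 + 377.14 = 1661.54
ΣP(Year 0)Q(Year 1) = 1.13×219 + 1.39×213 + 1.22×446 + 2.38×173 = 247.47 + 296.07 + 544.12 + 411.74 = 1499.4
P = 1661.54 / 1499.4 × 100 = 110.8137
Fisher = √(L × P) = √(111.2691 × 110.8137) = 111.0412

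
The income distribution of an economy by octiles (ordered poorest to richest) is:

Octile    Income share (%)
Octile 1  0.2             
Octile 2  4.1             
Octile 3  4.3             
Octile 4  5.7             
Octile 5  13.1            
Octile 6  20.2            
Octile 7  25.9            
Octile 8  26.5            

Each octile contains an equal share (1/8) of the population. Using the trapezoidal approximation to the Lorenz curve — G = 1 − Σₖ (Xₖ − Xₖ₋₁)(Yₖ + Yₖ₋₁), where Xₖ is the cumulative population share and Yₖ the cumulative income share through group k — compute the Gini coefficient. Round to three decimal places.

Cumulative income shares Yₖ: 0.0020, 0.0430, 0.0860, 0.1430, 0.2740, 0.4760, 0.7350, 1.0000
Σ (Xₖ−Xₖ₋₁)(Yₖ+Yₖ₋₁) = (1/8)(0.0020+0.0000) + (1/8)(0.0430+0.0020) + (1/8)(0.0860+0.0430) + (1/8)(0.1430+0.0860) + (1/8)(0.2740+0.1430) + (1/8)(0.4760+0.2740) + (1/8)(0.7350+0.4760) + (1/8)(1.0000+0.7350)
  = 0.0003 + 0.0056 + 0.0161 + 0.0286 + 0.0521 + 0.0938 + 0.1514 + 0.2169 = 0.5647
G = 1 − 0.5647 = 0.4353

0.435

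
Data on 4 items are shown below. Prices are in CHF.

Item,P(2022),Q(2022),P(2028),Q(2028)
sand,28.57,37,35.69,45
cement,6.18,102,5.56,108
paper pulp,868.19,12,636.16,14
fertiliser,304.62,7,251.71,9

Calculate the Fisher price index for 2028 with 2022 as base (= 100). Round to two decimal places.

Laspeyres component (base-period weights):
ΣP(2028)Q(2022) = 35.69×37 + 5.56×102 + 636.16×12 + 251.71×7 = 1320.53 + 567.12 + 7633.92 + 1761.97 = 11283.54
ΣP(2022)Q(2022) = 28.57×37 + 6.18×102 + 868.19×12 + 304.62×7 = 1057.09 + 630.36 + 10418.28 + 2132.34 = 14238.07
L = 11283.54 / 14238.07 × 100 = 79.2491
Paasche component (current-period weights):
ΣP(2028)Q(2028) = 35.69×45 + 5.56×108 + 636.16×14 + 251.71×9 = 1606.05 + 600.48 + 8906.24 + 2265.39 = 13378.16
ΣP(2022)Q(2028) = 28.57×45 + 6.18×108 + 868.19×14 + 304.62×9 = 1285.65 + 667.44 + 12154.66 + 2741.58 = 16849.33
P = 13378.16 / 16849.33 × 100 = 79.3988
Fisher = √(L × P) = √(79.2491 × 79.3988) = 79.3239

79.32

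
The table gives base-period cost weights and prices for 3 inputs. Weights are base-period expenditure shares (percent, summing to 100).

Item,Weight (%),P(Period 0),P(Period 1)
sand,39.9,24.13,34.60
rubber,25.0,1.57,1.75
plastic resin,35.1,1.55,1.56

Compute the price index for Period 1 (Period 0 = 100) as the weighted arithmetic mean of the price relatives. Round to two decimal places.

sand: 39.9 × (34.60/24.13) = 39.9 × 1.433900 = 57.2126
rubber: 25.0 × (1.75/1.57) = 25.0 × 1.114650 = 27.8662
plastic resin: 35.1 × (1.56/1.55) = 35.1 × 1.006452 = 35.3265
Index = Σ wᵢ·(p₁ᵢ/p₀ᵢ) = 57.2126 + 27.8662 + 35.3265 = 120.4053

120.41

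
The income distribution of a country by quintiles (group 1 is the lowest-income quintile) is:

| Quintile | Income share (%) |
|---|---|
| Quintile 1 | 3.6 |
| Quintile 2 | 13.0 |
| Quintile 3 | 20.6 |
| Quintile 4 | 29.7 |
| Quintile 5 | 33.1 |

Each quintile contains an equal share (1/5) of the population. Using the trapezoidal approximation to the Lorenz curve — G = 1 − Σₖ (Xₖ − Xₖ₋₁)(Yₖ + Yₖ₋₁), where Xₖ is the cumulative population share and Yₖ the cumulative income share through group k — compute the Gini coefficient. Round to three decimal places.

Cumulative income shares Yₖ: 0.0360, 0.1660, 0.3720, 0.6690, 1.0000
Σ (Xₖ−Xₖ₋₁)(Yₖ+Yₖ₋₁) = (1/5)(0.0360+0.0000) + (1/5)(0.1660+0.0360) + (1/5)(0.3720+0.1660) + (1/5)(0.6690+0.3720) + (1/5)(1.0000+0.6690)
  = 0.0072 + 0.0404 + 0.1076 + 0.2082 + 0.3338 = 0.6972
G = 1 − 0.6972 = 0.3028

0.303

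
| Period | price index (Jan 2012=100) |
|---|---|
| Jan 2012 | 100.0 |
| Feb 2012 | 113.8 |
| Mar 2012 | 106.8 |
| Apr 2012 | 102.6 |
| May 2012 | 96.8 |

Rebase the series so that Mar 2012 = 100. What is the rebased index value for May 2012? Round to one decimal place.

90.6

Rebased(May 2012) = 96.8 / 106.8 × 100 = 90.6367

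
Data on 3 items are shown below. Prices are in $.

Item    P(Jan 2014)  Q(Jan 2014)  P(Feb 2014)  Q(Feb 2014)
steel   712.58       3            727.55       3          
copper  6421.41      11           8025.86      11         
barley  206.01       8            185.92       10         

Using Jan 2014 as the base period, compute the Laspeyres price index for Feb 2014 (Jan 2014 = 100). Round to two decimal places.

123.56

Laspeyres price index uses base-period quantities as weights.
ΣP(Feb 2014)·Q(Jan 2014) = 727.55×3 + 8025.86×11 + 185.92×8 = 2182.65 + 88284.46 + 1487.36 = 91954.47
ΣP(Jan 2014)·Q(Jan 2014) = 712.58×3 + 6421.41×11 + 206.01×8 = 2137.74 + 70635.51 + 1648.08 = 74421.33
Index = 91954.47 / 74421.33 × 100 = 123.5593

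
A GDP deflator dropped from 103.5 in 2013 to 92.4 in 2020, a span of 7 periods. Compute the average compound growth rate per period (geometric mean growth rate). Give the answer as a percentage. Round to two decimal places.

-1.61%

Growth factor = (92.4/103.5)^(1/7) = (0.892754)^(1/7) = 0.983924
Growth rate = 0.983924 − 1 = -0.016076 = -1.6076%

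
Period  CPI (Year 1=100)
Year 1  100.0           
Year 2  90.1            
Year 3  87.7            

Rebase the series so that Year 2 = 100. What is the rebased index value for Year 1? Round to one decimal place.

Rebased(Year 1) = 100.0 / 90.1 × 100 = 110.9878

111.0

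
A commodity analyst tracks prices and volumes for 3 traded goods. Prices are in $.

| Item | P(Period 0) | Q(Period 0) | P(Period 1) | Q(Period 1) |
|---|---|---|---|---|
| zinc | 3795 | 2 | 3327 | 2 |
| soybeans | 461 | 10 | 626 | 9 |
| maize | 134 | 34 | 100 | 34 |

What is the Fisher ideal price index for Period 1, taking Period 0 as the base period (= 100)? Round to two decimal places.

Laspeyres component (base-period weights):
ΣP(Period 1)Q(Period 0) = 3327×2 + 626×10 + 100×34 = 6654 + 6260 + 3400 = 16314
ΣP(Period 0)Q(Period 0) = 3795×2 + 461×10 + 134×34 = 7590 + 4610 + 4556 = 16756
L = 16314 / 16756 × 100 = 97.3621
Paasche component (current-period weights):
ΣP(Period 1)Q(Period 1) = 3327×2 + 626×9 + 100×34 = 6654 + 5634 + 3400 = 15688
ΣP(Period 0)Q(Period 1) = 3795×2 + 461×9 + 134×34 = 7590 + 4149 + 4556 = 16295
P = 15688 / 16295 × 100 = 96.2749
Fisher = √(L × P) = √(97.3621 × 96.2749) = 96.8170

96.82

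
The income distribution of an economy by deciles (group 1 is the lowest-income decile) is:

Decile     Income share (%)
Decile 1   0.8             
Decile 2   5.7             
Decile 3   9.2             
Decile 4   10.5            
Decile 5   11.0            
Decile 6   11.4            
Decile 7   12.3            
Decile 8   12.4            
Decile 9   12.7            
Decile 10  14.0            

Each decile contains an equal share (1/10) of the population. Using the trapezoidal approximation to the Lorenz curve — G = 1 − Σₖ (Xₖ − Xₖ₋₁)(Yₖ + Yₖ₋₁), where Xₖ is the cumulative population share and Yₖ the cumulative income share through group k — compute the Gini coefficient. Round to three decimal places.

Cumulative income shares Yₖ: 0.0080, 0.0650, 0.1570, 0.2620, 0.3720, 0.4860, 0.6090, 0.7330, 0.8600, 1.0000
Σ (Xₖ−Xₖ₋₁)(Yₖ+Yₖ₋₁) = (1/10)(0.0080+0.0000) + (1/10)(0.0650+0.0080) + (1/10)(0.1570+0.0650) + (1/10)(0.2620+0.1570) + (1/10)(0.3720+0.2620) + (1/10)(0.4860+0.3720) + (1/10)(0.6090+0.4860) + (1/10)(0.7330+0.6090) + (1/10)(0.8600+0.7330) + (1/10)(1.0000+0.8600)
  = 0.0008 + 0.0073 + 0.0222 + 0.0419 + 0.0634 + 0.0858 + 0.1095 + 0.1342 + 0.1593 + 0.1860 = 0.8104
G = 1 − 0.8104 = 0.1896

0.190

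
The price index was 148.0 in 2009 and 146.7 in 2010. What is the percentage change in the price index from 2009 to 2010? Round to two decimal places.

-0.88%

Change = (146.7 − 148.0) / 148.0 × 100
       = -1.3 / 148.0 × 100 = -0.8784%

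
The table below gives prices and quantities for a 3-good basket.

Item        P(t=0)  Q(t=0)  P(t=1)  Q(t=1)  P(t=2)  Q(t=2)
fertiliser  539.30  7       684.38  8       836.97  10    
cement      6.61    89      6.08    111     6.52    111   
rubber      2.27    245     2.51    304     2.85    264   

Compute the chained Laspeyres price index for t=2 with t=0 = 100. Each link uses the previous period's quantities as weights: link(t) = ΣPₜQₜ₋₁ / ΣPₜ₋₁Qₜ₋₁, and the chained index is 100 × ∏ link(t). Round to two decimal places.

144.89

Link t=0→t=1:
ΣP(t=1)Q(t=0) = 684.38×7 + 6.08×89 + 2.51×245 = 4790.66 + 541.12 + 614.95 = 5946.73
ΣP(t=0)Q(t=0) = 539.30×7 + 6.61×89 + 2.27×245 = 3775.1 + 588.29 + 556.15 = 4919.54
link = 5946.73/4919.54 = 1.208798
Link t=1→t=2:
ΣP(t=2)Q(t=1) = 836.97×8 + 6.52×111 + 2.85×304 = 6695.76 + 723.72 + 866.4 = 8285.88
ΣP(t=1)Q(t=1) = 684.38×8 + 6.08×111 + 2.51×304 = 5475.04 + 674.88 + 763.04 = 6912.96
link = 8285.88/6912.96 = 1.198601
Chained index = 100 × 1.208798 × 1.198601 = 144.8866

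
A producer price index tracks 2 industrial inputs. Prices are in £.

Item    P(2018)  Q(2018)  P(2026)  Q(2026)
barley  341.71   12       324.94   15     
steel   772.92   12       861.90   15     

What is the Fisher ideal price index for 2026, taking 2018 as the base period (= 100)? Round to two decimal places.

106.48

Laspeyres component (base-period weights):
ΣP(2026)Q(2018) = 324.94×12 + 861.90×12 = 3899.28 + 10342.8 = 14242.08
ΣP(2018)Q(2018) = 341.71×12 + 772.92×12 = 4100.52 + 9275.04 = 13375.56
L = 14242.08 / 13375.56 × 100 = 106.4784
Paasche component (current-period weights):
ΣP(2026)Q(2026) = 324.94×15 + 861.90×15 = 4874.1 + 12928.5 = 17802.6
ΣP(2018)Q(2026) = 341.71×15 + 772.92×15 = 5125.65 + 11593.8 = 16719.45
P = 17802.6 / 16719.45 × 100 = 106.4784
Fisher = √(L × P) = √(106.4784 × 106.4784) = 106.4784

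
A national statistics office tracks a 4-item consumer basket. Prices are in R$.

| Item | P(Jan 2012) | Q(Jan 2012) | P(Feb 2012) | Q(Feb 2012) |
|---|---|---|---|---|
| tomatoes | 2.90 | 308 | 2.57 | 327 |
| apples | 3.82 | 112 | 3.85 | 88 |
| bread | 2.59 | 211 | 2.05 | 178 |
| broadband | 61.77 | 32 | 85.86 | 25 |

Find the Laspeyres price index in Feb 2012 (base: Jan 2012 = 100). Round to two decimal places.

Laspeyres price index uses base-period quantities as weights.
ΣP(Feb 2012)·Q(Jan 2012) = 2.57×308 + 3.85×112 + 2.05×211 + 85.86×32 = 791.56 + 431.2 + 432.55 + 2747.52 = 4402.83
ΣP(Jan 2012)·Q(Jan 2012) = 2.90×308 + 3.82×112 + 2.59×211 + 61.77×32 = 893.2 + 427.84 + 546.49 + 1976.64 = 3844.17
Index = 4402.83 / 3844.17 × 100 = 114.5327

114.53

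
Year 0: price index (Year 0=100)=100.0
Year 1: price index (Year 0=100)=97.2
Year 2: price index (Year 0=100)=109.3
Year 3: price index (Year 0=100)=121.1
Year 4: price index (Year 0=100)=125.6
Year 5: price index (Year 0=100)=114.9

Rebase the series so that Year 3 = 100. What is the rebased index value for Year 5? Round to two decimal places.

94.88

Rebased(Year 5) = 114.9 / 121.1 × 100 = 94.8803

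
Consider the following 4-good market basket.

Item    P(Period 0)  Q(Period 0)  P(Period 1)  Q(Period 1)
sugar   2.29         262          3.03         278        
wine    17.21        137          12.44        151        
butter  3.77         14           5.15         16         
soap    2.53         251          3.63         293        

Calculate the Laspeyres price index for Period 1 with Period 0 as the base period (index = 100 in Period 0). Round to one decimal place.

Laspeyres price index uses base-period quantities as weights.
ΣP(Period 1)·Q(Period 0) = 3.03×262 + 12.44×137 + 5.15×14 + 3.63×251 = 793.86 + 1704.28 + 72.1 + 911.13 = 3481.37
ΣP(Period 0)·Q(Period 0) = 2.29×262 + 17.21×137 + 3.77×14 + 2.53×251 = 599.98 + 2357.77 + 52.78 + 635.03 = 3645.56
Index = 3481.37 / 3645.56 × 100 = 95.4962

95.5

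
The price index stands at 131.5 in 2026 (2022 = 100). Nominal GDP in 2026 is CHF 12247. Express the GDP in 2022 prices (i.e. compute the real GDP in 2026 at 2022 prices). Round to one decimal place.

Real = Nominal ÷ (Index/100) = 12247 ÷ (131.5/100)
     = 12247 ÷ 1.315 = 9313.3080

9313.3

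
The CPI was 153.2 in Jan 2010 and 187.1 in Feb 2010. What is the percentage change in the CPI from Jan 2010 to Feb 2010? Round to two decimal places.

Change = (187.1 − 153.2) / 153.2 × 100
       = 33.9 / 153.2 × 100 = 22.1279%

22.13%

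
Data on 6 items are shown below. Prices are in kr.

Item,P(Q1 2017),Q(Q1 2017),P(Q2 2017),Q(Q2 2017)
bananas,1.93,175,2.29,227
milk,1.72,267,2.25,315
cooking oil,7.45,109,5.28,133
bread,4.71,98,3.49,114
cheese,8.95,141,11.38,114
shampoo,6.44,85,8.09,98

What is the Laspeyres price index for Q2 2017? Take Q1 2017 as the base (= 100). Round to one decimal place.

Laspeyres price index uses base-period quantities as weights.
ΣP(Q2 2017)·Q(Q1 2017) = 2.29×175 + 2.25×267 + 5.28×109 + 3.49×98 + 11.38×141 + 8.09×85 = 400.75 + 600.75 + 575.52 + 342.02 + 1604.58 + 687.65 = 4211.27
ΣP(Q1 2017)·Q(Q1 2017) = 1.93×175 + 1.72×267 + 7.45×109 + 4.71×98 + 8.95×141 + 6.44×85 = 337.75 + 459.24 + 812.05 + 461.58 + 1261.95 + 547.4 = 3879.97
Index = 4211.27 / 3879.97 × 100 = 108.5387

108.5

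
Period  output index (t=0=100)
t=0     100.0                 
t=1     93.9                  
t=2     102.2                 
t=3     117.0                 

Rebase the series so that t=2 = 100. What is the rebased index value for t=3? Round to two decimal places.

Rebased(t=3) = 117.0 / 102.2 × 100 = 114.4814

114.48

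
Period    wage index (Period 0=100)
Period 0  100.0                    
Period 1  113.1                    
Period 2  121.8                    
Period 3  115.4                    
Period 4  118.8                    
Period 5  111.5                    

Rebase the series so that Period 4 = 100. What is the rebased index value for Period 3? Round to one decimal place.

Rebased(Period 3) = 115.4 / 118.8 × 100 = 97.1380

97.1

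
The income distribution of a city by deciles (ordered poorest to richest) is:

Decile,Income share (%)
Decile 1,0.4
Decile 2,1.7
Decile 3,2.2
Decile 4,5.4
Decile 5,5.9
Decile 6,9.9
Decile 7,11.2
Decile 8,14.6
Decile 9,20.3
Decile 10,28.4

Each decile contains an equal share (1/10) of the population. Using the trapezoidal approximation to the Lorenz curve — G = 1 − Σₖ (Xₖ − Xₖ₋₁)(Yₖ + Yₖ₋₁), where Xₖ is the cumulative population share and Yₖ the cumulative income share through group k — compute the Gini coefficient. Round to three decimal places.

Cumulative income shares Yₖ: 0.0040, 0.0210, 0.0430, 0.0970, 0.1560, 0.2550, 0.3670, 0.5130, 0.7160, 1.0000
Σ (Xₖ−Xₖ₋₁)(Yₖ+Yₖ₋₁) = (1/10)(0.0040+0.0000) + (1/10)(0.0210+0.0040) + (1/10)(0.0430+0.0210) + (1/10)(0.0970+0.0430) + (1/10)(0.1560+0.0970) + (1/10)(0.2550+0.1560) + (1/10)(0.3670+0.2550) + (1/10)(0.5130+0.3670) + (1/10)(0.7160+0.5130) + (1/10)(1.0000+0.7160)
  = 0.0004 + 0.0025 + 0.0064 + 0.0140 + 0.0253 + 0.0411 + 0.0622 + 0.0880 + 0.1229 + 0.1716 = 0.5344
G = 1 − 0.5344 = 0.4656

0.466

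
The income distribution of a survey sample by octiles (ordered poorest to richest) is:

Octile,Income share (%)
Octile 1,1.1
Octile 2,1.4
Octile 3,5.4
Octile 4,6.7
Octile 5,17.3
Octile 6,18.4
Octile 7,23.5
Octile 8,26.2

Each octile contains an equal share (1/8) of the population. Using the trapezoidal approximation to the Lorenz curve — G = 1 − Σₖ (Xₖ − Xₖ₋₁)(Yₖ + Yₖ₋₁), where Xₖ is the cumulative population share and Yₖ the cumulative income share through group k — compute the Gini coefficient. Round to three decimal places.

0.420

Cumulative income shares Yₖ: 0.0110, 0.0250, 0.0790, 0.1460, 0.3190, 0.5030, 0.7380, 1.0000
Σ (Xₖ−Xₖ₋₁)(Yₖ+Yₖ₋₁) = (1/8)(0.0110+0.0000) + (1/8)(0.0250+0.0110) + (1/8)(0.0790+0.0250) + (1/8)(0.1460+0.0790) + (1/8)(0.3190+0.1460) + (1/8)(0.5030+0.3190) + (1/8)(0.7380+0.5030) + (1/8)(1.0000+0.7380)
  = 0.0014 + 0.0045 + 0.0130 + 0.0281 + 0.0581 + 0.1028 + 0.1551 + 0.2172 = 0.5803
G = 1 − 0.5803 = 0.4197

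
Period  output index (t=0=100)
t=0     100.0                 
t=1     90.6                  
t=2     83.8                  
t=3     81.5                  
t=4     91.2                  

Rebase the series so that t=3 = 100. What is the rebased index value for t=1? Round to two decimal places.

111.17

Rebased(t=1) = 90.6 / 81.5 × 100 = 111.1656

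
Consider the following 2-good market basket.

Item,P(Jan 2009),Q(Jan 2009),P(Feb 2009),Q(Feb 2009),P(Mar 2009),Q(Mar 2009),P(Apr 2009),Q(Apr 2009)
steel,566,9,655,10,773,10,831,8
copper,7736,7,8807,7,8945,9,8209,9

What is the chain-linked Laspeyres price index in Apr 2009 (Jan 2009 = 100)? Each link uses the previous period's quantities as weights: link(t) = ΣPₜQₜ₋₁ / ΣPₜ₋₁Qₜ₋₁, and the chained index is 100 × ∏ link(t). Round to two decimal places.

Link Jan 2009→Feb 2009:
ΣP(Feb 2009)Q(Jan 2009) = 655×9 + 8807×7 = 5895 + 61649 = 67544
ΣP(Jan 2009)Q(Jan 2009) = 566×9 + 7736×7 = 5094 + 54152 = 59246
link = 67544/59246 = 1.140060
Link Feb 2009→Mar 2009:
ΣP(Mar 2009)Q(Feb 2009) = 773×10 + 8945×7 = 7730 + 62615 = 70345
ΣP(Feb 2009)Q(Feb 2009) = 655×10 + 8807×7 = 6550 + 61649 = 68199
link = 70345/68199 = 1.031467
Link Mar 2009→Apr 2009:
ΣP(Apr 2009)Q(Mar 2009) = 831×10 + 8209×9 = 8310 + 73881 = 82191
ΣP(Mar 2009)Q(Mar 2009) = 773×10 + 8945×9 = 7730 + 80505 = 88235
link = 82191/88235 = 0.931501
Chained index = 100 × 1.140060 × 1.031467 × 0.931501 = 109.5384

109.54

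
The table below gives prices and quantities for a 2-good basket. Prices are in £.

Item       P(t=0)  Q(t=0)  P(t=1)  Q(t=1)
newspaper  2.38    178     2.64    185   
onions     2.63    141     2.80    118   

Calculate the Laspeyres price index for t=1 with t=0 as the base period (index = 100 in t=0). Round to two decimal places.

Laspeyres price index uses base-period quantities as weights.
ΣP(t=1)·Q(t=0) = 2.64×178 + 2.80×141 = 469.92 + 394.8 = 864.72
ΣP(t=0)·Q(t=0) = 2.38×178 + 2.63×141 = 423.64 + 370.83 = 794.47
Index = 864.72 / 794.47 × 100 = 108.8424

108.84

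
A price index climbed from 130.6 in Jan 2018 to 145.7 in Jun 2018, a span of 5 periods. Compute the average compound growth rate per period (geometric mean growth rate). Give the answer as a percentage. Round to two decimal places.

Growth factor = (145.7/130.6)^(1/5) = (1.115620)^(1/5) = 1.022123
Growth rate = 1.022123 − 1 = 0.022123 = 2.2123%

2.21%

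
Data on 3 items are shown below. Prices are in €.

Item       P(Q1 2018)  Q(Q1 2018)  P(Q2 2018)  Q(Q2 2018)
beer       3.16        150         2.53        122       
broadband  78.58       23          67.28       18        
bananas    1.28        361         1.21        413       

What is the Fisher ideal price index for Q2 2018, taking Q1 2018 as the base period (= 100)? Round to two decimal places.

86.44

Laspeyres component (base-period weights):
ΣP(Q2 2018)Q(Q1 2018) = 2.53×150 + 67.28×23 + 1.21×361 = 379.5 + 1547.44 + 436.81 = 2363.75
ΣP(Q1 2018)Q(Q1 2018) = 3.16×150 + 78.58×23 + 1.28×361 = 474 + 1807.34 + 462.08 = 2743.42
L = 2363.75 / 2743.42 × 100 = 86.1607
Paasche component (current-period weights):
ΣP(Q2 2018)Q(Q2 2018) = 2.53×122 + 67.28×18 + 1.21×413 = 308.66 + 1211.04 + 499.73 = 2019.43
ΣP(Q1 2018)Q(Q2 2018) = 3.16×122 + 78.58×18 + 1.28×413 = 385.52 + 1414.44 + 528.64 = 2328.6
P = 2019.43 / 2328.6 × 100 = 86.7229
Fisher = √(L × P) = √(86.1607 × 86.7229) = 86.4414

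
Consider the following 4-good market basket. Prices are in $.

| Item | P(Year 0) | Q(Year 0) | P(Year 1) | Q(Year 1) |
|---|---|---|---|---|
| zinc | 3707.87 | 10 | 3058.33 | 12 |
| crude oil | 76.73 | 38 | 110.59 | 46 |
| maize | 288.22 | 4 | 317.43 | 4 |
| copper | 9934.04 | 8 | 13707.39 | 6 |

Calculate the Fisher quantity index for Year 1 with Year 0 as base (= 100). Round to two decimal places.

Laspeyres component (base-period weights):
ΣP(Year 0)Q(Year 1) = 3707.87×12 + 76.73×46 + 288.22×4 + 9934.04×6 = 44494.44 + 3529.58 + 1152.88 + 59604.24 = 108781.14
ΣP(Year 0)Q(Year 0) = 3707.87×10 + 76.73×38 + 288.22×4 + 9934.04×8 = 37078.7 + 2915.74 + 1152.88 + 79472.32 = 120619.64
L = 108781.14 / 120619.64 × 100 = 90.1853
Paasche component (current-period weights):
ΣP(Year 1)Q(Year 1) = 3058.33×12 + 110.59×46 + 317.43×4 + 13707.39×6 = 36699.96 + 5087.14 + 1269.72 + 82244.34 = 125301.16
ΣP(Year 1)Q(Year 0) = 3058.33×10 + 110.59×38 + 317.43×4 + 13707.39×8 = 30583.3 + 4202.42 + 1269.72 + 109659.12 = 145714.56
P = 125301.16 / 145714.56 × 100 = 85.9908
Fisher = √(L × P) = √(90.1853 × 85.9908) = 88.0631

88.06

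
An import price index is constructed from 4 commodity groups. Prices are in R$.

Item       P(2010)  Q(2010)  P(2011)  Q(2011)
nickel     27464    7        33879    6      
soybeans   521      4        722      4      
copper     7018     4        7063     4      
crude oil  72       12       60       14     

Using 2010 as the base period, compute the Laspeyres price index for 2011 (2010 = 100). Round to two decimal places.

120.49

Laspeyres price index uses base-period quantities as weights.
ΣP(2011)·Q(2010) = 33879×7 + 722×4 + 7063×4 + 60×12 = 237153 + 2888 + 28252 + 720 = 269013
ΣP(2010)·Q(2010) = 27464×7 + 521×4 + 7018×4 + 72×12 = 192248 + 2084 + 28072 + 864 = 223268
Index = 269013 / 223268 × 100 = 120.4888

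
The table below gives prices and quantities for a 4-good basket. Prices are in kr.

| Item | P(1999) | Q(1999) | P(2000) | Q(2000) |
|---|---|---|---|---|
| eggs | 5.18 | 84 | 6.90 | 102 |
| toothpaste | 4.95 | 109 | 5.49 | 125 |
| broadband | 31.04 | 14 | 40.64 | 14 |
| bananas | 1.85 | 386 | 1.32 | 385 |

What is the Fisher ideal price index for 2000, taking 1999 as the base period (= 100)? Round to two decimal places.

106.91

Laspeyres component (base-period weights):
ΣP(2000)Q(1999) = 6.90×84 + 5.49×109 + 40.64×14 + 1.32×386 = 579.6 + 598.41 + 568.96 + 509.52 = 2256.49
ΣP(1999)Q(1999) = 5.18×84 + 4.95×109 + 31.04×14 + 1.85×386 = 435.12 + 539.55 + 434.56 + 714.1 = 2123.33
L = 2256.49 / 2123.33 × 100 = 106.2713
Paasche component (current-period weights):
ΣP(2000)Q(2000) = 6.90×102 + 5.49×125 + 40.64×14 + 1.32×385 = 703.8 + 686.25 + 568.96 + 508.2 = 2467.21
ΣP(1999)Q(2000) = 5.18×102 + 4.95×125 + 31.04×14 + 1.85×385 = 528.36 + 618.75 + 434.56 + 712.25 = 2293.92
P = 2467.21 / 2293.92 × 100 = 107.5543
Fisher = √(L × P) = √(106.2713 × 107.5543) = 106.9109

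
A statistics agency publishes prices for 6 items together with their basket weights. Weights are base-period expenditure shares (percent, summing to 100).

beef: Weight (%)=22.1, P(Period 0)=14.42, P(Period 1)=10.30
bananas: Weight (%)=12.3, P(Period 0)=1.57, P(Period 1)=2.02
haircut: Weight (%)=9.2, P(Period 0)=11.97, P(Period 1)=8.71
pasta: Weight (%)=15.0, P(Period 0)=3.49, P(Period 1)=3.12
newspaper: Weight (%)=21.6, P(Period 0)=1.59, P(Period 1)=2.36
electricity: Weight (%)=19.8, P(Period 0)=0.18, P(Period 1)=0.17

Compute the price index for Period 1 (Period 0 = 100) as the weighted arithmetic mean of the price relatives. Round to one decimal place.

102.5

beef: 22.1 × (10.30/14.42) = 22.1 × 0.714286 = 15.7857
bananas: 12.3 × (2.02/1.57) = 12.3 × 1.286624 = 15.8255
haircut: 9.2 × (8.71/11.97) = 9.2 × 0.727652 = 6.6944
pasta: 15.0 × (3.12/3.49) = 15.0 × 0.893983 = 13.4097
newspaper: 21.6 × (2.36/1.59) = 21.6 × 1.484277 = 32.0604
electricity: 19.8 × (0.17/0.18) = 19.8 × 0.944444 = 18.7000
Index = Σ wᵢ·(p₁ᵢ/p₀ᵢ) = 15.7857 + 15.8255 + 6.6944 + 13.4097 + 32.0604 + 18.7000 = 102.4757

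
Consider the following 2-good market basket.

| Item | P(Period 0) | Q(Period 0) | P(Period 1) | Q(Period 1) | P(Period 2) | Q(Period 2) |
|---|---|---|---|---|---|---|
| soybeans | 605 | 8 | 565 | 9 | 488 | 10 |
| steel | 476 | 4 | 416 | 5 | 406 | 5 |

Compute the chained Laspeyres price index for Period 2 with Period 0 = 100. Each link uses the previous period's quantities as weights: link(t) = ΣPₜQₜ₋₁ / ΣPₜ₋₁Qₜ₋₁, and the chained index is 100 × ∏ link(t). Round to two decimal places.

Link Period 0→Period 1:
ΣP(Period 1)Q(Period 0) = 565×8 + 416×4 = 4520 + 1664 = 6184
ΣP(Period 0)Q(Period 0) = 605×8 + 476×4 = 4840 + 1904 = 6744
link = 6184/6744 = 0.916963
Link Period 1→Period 2:
ΣP(Period 2)Q(Period 1) = 488×9 + 406×5 = 4392 + 2030 = 6422
ΣP(Period 1)Q(Period 1) = 565×9 + 416×5 = 5085 + 2080 = 7165
link = 6422/7165 = 0.896301
Chained index = 100 × 0.916963 × 0.896301 = 82.1875

82.19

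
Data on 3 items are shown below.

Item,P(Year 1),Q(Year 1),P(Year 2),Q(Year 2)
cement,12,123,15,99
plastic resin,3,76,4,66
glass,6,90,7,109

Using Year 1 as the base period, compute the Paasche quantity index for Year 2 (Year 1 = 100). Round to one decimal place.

Paasche quantity index uses current-period prices as weights.
ΣP(Year 2)·Q(Year 2) = 15×99 + 4×66 + 7×109 = 1485 + 264 + 763 = 2512
ΣP(Year 2)·Q(Year 1) = 15×123 + 4×76 + 7×90 = 1845 + 304 + 630 = 2779
Index = 2512 / 2779 × 100 = 90.3922

90.4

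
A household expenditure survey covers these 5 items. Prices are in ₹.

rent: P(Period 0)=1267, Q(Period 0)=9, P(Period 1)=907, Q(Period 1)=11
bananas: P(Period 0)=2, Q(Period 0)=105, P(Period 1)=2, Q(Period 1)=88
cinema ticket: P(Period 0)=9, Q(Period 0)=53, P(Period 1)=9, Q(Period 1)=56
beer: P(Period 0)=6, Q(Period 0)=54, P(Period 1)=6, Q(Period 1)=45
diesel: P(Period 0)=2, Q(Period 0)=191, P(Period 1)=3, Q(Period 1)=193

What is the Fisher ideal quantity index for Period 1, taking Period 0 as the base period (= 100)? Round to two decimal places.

Laspeyres component (base-period weights):
ΣP(Period 0)Q(Period 1) = 1267×11 + 2×88 + 9×56 + 6×45 + 2×193 = 13937 + 176 + 504 + 270 + 386 = 15273
ΣP(Period 0)Q(Period 0) = 1267×9 + 2×105 + 9×53 + 6×54 + 2×191 = 11403 + 210 + 477 + 324 + 382 = 12796
L = 15273 / 12796 × 100 = 119.3576
Paasche component (current-period weights):
ΣP(Period 1)Q(Period 1) = 907×11 + 2×88 + 9×56 + 6×45 + 3×193 = 9977 + 176 + 504 + 270 + 579 = 11506
ΣP(Period 1)Q(Period 0) = 907×9 + 2×105 + 9×53 + 6×54 + 3×191 = 8163 + 210 + 477 + 324 + 573 = 9747
P = 11506 / 9747 × 100 = 118.0466
Fisher = √(L × P) = √(119.3576 × 118.0466) = 118.7003

118.70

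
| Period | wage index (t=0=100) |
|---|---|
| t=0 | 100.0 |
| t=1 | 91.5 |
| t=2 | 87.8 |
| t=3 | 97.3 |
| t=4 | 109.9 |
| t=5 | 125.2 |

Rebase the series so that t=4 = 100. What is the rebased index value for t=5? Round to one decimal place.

Rebased(t=5) = 125.2 / 109.9 × 100 = 113.9217

113.9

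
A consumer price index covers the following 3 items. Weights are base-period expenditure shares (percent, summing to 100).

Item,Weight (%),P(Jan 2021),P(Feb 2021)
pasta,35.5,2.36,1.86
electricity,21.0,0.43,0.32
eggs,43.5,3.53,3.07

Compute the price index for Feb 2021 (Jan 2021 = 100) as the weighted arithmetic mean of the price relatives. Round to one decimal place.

81.4

pasta: 35.5 × (1.86/2.36) = 35.5 × 0.788136 = 27.9788
electricity: 21.0 × (0.32/0.43) = 21.0 × 0.744186 = 15.6279
eggs: 43.5 × (3.07/3.53) = 43.5 × 0.869688 = 37.8314
Index = Σ wᵢ·(p₁ᵢ/p₀ᵢ) = 27.9788 + 15.6279 + 37.8314 = 81.4382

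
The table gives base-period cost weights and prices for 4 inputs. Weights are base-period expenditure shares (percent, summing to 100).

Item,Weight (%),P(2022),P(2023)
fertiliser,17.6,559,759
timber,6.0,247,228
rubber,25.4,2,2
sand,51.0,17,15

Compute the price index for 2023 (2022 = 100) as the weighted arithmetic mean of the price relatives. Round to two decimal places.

fertiliser: 17.6 × (759/559) = 17.6 × 1.357782 = 23.8970
timber: 6.0 × (228/247) = 6.0 × 0.923077 = 5.5385
rubber: 25.4 × (2/2) = 25.4 × 1.000000 = 25.4000
sand: 51.0 × (15/17) = 51.0 × 0.882353 = 45.0000
Index = Σ wᵢ·(p₁ᵢ/p₀ᵢ) = 23.8970 + 5.5385 + 25.4000 + 45.0000 = 99.8354

99.84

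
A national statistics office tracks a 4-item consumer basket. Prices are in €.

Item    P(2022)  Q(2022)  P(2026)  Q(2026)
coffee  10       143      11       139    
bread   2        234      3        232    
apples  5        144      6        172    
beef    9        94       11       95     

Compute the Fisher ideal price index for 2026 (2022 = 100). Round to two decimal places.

120.50

Laspeyres component (base-period weights):
ΣP(2026)Q(2022) = 11×143 + 3×234 + 6×144 + 11×94 = 1573 + 702 + 864 + 1034 = 4173
ΣP(2022)Q(2022) = 10×143 + 2×234 + 5×144 + 9×94 = 1430 + 468 + 720 + 846 = 3464
L = 4173 / 3464 × 100 = 120.4677
Paasche component (current-period weights):
ΣP(2026)Q(2026) = 11×139 + 3×232 + 6×172 + 11×95 = 1529 + 696 + 1032 + 1045 = 4302
ΣP(2022)Q(2026) = 10×139 + 2×232 + 5×172 + 9×95 = 1390 + 464 + 860 + 855 = 3569
P = 4302 / 3569 × 100 = 120.5380
Fisher = √(L × P) = √(120.4677 × 120.5380) = 120.5028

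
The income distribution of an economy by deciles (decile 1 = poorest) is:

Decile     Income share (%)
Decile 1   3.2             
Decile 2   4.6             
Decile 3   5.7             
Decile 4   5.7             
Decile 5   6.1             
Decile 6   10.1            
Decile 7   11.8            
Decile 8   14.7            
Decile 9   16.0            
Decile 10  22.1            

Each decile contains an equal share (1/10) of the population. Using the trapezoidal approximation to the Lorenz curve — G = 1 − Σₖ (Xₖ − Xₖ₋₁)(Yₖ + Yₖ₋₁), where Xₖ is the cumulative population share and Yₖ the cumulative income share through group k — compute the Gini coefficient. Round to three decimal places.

Cumulative income shares Yₖ: 0.0320, 0.0780, 0.1350, 0.1920, 0.2530, 0.3540, 0.4720, 0.6190, 0.7790, 1.0000
Σ (Xₖ−Xₖ₋₁)(Yₖ+Yₖ₋₁) = (1/10)(0.0320+0.0000) + (1/10)(0.0780+0.0320) + (1/10)(0.1350+0.0780) + (1/10)(0.1920+0.1350) + (1/10)(0.2530+0.1920) + (1/10)(0.3540+0.2530) + (1/10)(0.4720+0.3540) + (1/10)(0.6190+0.4720) + (1/10)(0.7790+0.6190) + (1/10)(1.0000+0.7790)
  = 0.0032 + 0.0110 + 0.0213 + 0.0327 + 0.0445 + 0.0607 + 0.0826 + 0.1091 + 0.1398 + 0.1779 = 0.6828
G = 1 − 0.6828 = 0.3172

0.317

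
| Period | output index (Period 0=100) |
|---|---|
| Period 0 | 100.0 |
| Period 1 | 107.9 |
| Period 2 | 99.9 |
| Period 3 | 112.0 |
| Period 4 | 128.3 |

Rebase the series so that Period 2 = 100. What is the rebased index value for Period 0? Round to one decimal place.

Rebased(Period 0) = 100.0 / 99.9 × 100 = 100.1001

100.1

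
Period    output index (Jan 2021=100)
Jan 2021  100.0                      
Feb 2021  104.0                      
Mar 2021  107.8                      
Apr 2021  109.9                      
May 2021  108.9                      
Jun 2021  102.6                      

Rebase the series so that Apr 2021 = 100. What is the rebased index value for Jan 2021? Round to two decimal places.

Rebased(Jan 2021) = 100.0 / 109.9 × 100 = 90.9918

90.99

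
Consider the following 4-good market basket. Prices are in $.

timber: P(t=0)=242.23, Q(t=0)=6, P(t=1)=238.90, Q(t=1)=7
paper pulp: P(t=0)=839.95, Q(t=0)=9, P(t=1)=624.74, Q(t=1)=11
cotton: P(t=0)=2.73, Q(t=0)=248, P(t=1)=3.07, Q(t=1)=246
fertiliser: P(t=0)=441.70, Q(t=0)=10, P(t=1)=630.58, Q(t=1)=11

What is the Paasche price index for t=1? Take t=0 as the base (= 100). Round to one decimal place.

Paasche price index uses current-period quantities as weights.
ΣP(t=1)·Q(t=1) = 238.90×7 + 624.74×11 + 3.07×246 + 630.58×11 = 1672.3 + 6872.14 + 755.22 + 6936.38 = 16236.04
ΣP(t=0)·Q(t=1) = 242.23×7 + 839.95×11 + 2.73×246 + 441.70×11 = 1695.61 + 9239.45 + 671.58 + 4858.7 = 16465.34
Index = 16236.04 / 16465.34 × 100 = 98.6074

98.6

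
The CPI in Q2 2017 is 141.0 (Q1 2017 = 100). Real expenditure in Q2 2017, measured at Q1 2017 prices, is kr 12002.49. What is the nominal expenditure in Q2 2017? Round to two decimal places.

16923.51

Nominal = Real × (Index/100) = 12002.49 × (141.0/100)
        = 12002.49 × 1.410 = 16923.5109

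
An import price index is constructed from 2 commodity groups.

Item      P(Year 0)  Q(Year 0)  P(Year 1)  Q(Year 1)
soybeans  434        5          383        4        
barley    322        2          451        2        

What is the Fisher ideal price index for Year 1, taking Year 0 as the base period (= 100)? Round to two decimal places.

101.18

Laspeyres component (base-period weights):
ΣP(Year 1)Q(Year 0) = 383×5 + 451×2 = 1915 + 902 = 2817
ΣP(Year 0)Q(Year 0) = 434×5 + 322×2 = 2170 + 644 = 2814
L = 2817 / 2814 × 100 = 100.1066
Paasche component (current-period weights):
ΣP(Year 1)Q(Year 1) = 383×4 + 451×2 = 1532 + 902 = 2434
ΣP(Year 0)Q(Year 1) = 434×4 + 322×2 = 1736 + 644 = 2380
P = 2434 / 2380 × 100 = 102.2689
Fisher = √(L × P) = √(100.1066 × 102.2689) = 101.1820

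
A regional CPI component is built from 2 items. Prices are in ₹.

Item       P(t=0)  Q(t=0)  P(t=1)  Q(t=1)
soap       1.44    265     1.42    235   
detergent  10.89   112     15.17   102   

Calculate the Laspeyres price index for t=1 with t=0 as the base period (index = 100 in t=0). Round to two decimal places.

129.61

Laspeyres price index uses base-period quantities as weights.
ΣP(t=1)·Q(t=0) = 1.42×265 + 15.17×112 = 376.3 + 1699.04 = 2075.34
ΣP(t=0)·Q(t=0) = 1.44×265 + 10.89×112 = 381.6 + 1219.68 = 1601.28
Index = 2075.34 / 1601.28 × 100 = 129.6051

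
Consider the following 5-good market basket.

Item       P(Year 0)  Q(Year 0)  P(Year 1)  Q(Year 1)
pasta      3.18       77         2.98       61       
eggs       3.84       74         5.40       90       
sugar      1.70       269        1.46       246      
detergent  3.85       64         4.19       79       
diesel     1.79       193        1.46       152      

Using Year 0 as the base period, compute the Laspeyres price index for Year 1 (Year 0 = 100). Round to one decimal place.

Laspeyres price index uses base-period quantities as weights.
ΣP(Year 1)·Q(Year 0) = 2.98×77 + 5.40×74 + 1.46×269 + 4.19×64 + 1.46×193 = 229.46 + 399.6 + 392.74 + 268.16 + 281.78 = 1571.74
ΣP(Year 0)·Q(Year 0) = 3.18×77 + 3.84×74 + 1.70×269 + 3.85×64 + 1.79×193 = 244.86 + 284.16 + 457.3 + 246.4 + 345.47 = 1578.19
Index = 1571.74 / 1578.19 × 100 = 99.5913

99.6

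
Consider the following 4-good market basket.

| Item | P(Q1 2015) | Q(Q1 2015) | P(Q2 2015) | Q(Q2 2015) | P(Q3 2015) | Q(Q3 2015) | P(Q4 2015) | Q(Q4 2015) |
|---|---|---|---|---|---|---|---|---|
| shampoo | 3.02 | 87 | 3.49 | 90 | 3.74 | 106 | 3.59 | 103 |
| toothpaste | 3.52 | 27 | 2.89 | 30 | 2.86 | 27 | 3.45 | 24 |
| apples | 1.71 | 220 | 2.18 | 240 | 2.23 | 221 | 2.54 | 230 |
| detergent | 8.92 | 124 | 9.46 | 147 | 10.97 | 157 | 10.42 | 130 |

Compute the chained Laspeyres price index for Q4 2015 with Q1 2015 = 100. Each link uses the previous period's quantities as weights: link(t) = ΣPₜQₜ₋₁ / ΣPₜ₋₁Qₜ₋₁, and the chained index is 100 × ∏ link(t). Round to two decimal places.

121.95

Link Q1 2015→Q2 2015:
ΣP(Q2 2015)Q(Q1 2015) = 3.49×87 + 2.89×27 + 2.18×220 + 9.46×124 = 303.63 + 78.03 + 479.6 + 1173.04 = 2034.3
ΣP(Q1 2015)Q(Q1 2015) = 3.02×87 + 3.52×27 + 1.71×220 + 8.92×124 = 262.74 + 95.04 + 376.2 + 1106.08 = 1840.06
link = 2034.3/1840.06 = 1.105562
Link Q2 2015→Q3 2015:
ΣP(Q3 2015)Q(Q2 2015) = 3.74×90 + 2.86×30 + 2.23×240 + 10.97×147 = 336.6 + 85.8 + 535.2 + 1612.59 = 2570.19
ΣP(Q2 2015)Q(Q2 2015) = 3.49×90 + 2.89×30 + 2.18×240 + 9.46×147 = 314.1 + 86.7 + 523.2 + 1390.62 = 2314.62
link = 2570.19/2314.62 = 1.110416
Link Q3 2015→Q4 2015:
ΣP(Q4 2015)Q(Q3 2015) = 3.59×106 + 3.45×27 + 2.54×221 + 10.42×157 = 380.54 + 93.15 + 561.34 + 1635.94 = 2670.97
ΣP(Q3 2015)Q(Q3 2015) = 3.74×106 + 2.86×27 + 2.23×221 + 10.97×157 = 396.44 + 77.22 + 492.83 + 1722.29 = 2688.78
link = 2670.97/2688.78 = 0.993376
Chained index = 100 × 1.105562 × 1.110416 × 0.993376 = 121.9501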